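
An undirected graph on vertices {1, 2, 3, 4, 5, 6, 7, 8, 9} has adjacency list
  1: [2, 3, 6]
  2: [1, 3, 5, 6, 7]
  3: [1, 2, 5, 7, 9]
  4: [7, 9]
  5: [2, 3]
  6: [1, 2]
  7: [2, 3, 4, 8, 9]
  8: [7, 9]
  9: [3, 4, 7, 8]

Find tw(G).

2

A width-2 tree decomposition is:
Bags: B1 = {3, 7, 9}  B2 = {2, 3, 7}  B3 = {4, 7, 9}  B4 = {1, 2, 3}  B5 = {2, 3, 5}  B6 = {7, 8, 9}  B7 = {1, 2, 6}
Tree: B1–B2, B1–B3, B2–B4, B2–B5, B1–B6, B4–B7
Each bag holds 3 vertices, so the decomposition has width 2, which upper-bounds the treewidth. On the other hand G contains the 3-clique {7, 8, 9}. A clique must lie in a single bag of any decomposition, so no decomposition can have width below 2. Hence tw(G) = 2 exactly.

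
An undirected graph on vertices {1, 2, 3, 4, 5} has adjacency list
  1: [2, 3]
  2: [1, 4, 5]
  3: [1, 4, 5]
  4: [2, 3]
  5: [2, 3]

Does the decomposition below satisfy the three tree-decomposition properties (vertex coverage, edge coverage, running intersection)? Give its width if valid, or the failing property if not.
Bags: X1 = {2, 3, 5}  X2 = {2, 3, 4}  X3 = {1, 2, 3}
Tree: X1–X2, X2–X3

Checking the three conditions: (i) the bags cover all of {1, 2, 3, 4, 5}; (ii) for each edge, some bag contains both endpoints; (iii) the bags containing any fixed vertex form a subtree. All hold, so the decomposition is valid with width 3 − 1 = 2.

Yes; width 2.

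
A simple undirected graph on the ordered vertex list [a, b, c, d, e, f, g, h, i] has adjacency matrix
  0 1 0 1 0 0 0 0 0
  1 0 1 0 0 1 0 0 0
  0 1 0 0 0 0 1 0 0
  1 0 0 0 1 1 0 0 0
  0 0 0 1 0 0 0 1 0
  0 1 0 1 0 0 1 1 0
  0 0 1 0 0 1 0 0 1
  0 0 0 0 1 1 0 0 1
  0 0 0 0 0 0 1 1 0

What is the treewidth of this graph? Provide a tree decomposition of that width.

Each bag holds 4 vertices, so the decomposition has width 3, which upper-bounds the treewidth. For the lower bound: the 4 vertex sets {c,g,i}, {h}, {f}, {a,b,d,e} are disjoint, each induces a connected subgraph, and every pair is joined by at least one edge of G. Contracting each set to a single vertex therefore yields K_{4} as a minor, and since treewidth is minor-monotone, tw(G) ≥ tw(K_{4}) = 3. Hence tw(G) = 3 exactly.

Treewidth 3.
One optimal decomposition is:
Bags: B1 = {c, g, h, i}  B2 = {c, f, g, h}  B3 = {b, c, f, h}  B4 = {b, e, f, h}  B5 = {b, d, e, f}  B6 = {a, b, d, e}
Tree: B1–B2, B2–B3, B3–B4, B4–B5, B5–B6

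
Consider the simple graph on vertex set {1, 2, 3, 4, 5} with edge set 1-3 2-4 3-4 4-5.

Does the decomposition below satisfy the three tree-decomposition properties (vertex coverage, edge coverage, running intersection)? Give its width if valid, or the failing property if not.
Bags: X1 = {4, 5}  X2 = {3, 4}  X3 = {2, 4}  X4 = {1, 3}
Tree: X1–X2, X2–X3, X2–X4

Every vertex of G appears in some bag (union = {1, 2, 3, 4, 5}); every edge is covered by a bag; and for each vertex v the set of bags containing v is connected in the bag tree. The decomposition is therefore valid. The largest bag has 2 vertices, so the width is 1.

Yes; width 1.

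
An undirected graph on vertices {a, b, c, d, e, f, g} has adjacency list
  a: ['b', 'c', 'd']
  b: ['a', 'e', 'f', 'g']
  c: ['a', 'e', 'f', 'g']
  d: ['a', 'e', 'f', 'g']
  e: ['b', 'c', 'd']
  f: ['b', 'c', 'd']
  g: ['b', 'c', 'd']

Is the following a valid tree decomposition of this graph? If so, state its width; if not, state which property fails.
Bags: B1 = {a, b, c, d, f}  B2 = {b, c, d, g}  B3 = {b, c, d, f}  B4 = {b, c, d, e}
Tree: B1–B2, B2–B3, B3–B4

A tree decomposition must satisfy three properties: every vertex lies in some bag; for every edge, both endpoints lie together in some bag; and for every vertex, the bags containing it form a connected subtree. Here bags containing vertex f are not connected in the tree, so the decomposition is invalid.

No — bags containing vertex f are not connected in the tree.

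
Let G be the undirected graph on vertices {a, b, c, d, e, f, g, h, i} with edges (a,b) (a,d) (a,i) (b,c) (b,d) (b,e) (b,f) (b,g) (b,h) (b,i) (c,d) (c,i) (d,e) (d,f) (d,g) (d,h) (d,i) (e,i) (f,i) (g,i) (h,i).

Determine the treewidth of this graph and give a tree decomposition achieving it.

Treewidth 3.
One optimal decomposition is:
Bags: B1 = {a, b, d, i}  B2 = {b, d, h, i}  B3 = {b, d, f, i}  B4 = {b, d, e, i}  B5 = {b, d, g, i}  B6 = {b, c, d, i}
Tree: B1–B2, B1–B3, B3–B4, B4–B5, B1–B6

Every bag has size at most 4, so the width is 4 − 1 = 3 and tw(G) ≤ 3. On the other hand G contains the 4-clique {b, d, f, i}. A clique must lie in a single bag of any decomposition, so no decomposition can have width below 3. Hence tw(G) = 3 exactly.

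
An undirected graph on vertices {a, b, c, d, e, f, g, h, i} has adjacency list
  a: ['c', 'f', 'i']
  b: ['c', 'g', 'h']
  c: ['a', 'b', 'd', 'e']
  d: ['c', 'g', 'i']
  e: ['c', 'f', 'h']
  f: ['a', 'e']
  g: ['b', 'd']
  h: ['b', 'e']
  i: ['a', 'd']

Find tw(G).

A width-3 tree decomposition is:
Bags: B1 = {a, d, g, i}  B2 = {a, c, d, g}  B3 = {a, b, c, g}  B4 = {a, b, c, f}  B5 = {b, c, e, f}  B6 = {b, e, f, h}
Tree: B1–B2, B2–B3, B3–B4, B4–B5, B5–B6
The largest bag has 4 vertices, giving width 3; this decomposition certifies tw(G) ≤ 3. For the lower bound: the 4 vertex sets {d,g,i}, {a}, {c}, {b,e,f,h} are disjoint, each induces a connected subgraph, and every pair is joined by at least one edge of G. Contracting each set to a single vertex therefore yields K_{4} as a minor, and since treewidth is minor-monotone, tw(G) ≥ tw(K_{4}) = 3. The upper and lower bounds meet at 3, so that is the treewidth.

3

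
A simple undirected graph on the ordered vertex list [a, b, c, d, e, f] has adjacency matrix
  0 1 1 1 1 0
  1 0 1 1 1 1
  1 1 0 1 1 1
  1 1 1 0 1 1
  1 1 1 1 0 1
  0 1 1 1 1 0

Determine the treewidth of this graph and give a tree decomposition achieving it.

The largest bag has 5 vertices, giving width 4; this decomposition certifies tw(G) ≤ 4. For the lower bound, the 5 vertices {b, c, d, e, f} are pairwise adjacent, and any tree decomposition puts a clique entirely inside one bag — forcing width ≥ 4. Therefore the treewidth is 4.

Treewidth 4.
One optimal decomposition is:
Bags: B1 = {a, b, c, d, e}  B2 = {b, c, d, e, f}
Tree: B1–B2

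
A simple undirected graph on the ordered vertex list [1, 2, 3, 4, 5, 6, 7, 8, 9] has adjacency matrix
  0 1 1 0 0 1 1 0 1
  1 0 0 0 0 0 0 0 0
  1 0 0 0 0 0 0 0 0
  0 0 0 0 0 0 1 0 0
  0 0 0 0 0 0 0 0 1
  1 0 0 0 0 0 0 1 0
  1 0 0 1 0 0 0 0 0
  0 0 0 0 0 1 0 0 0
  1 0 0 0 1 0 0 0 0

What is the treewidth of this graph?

A width-1 tree decomposition is:
Bags: B1 = {1, 6}  B2 = {1, 2}  B3 = {1, 9}  B4 = {1, 7}  B5 = {6, 8}  B6 = {1, 3}  B7 = {5, 9}  B8 = {4, 7}
Tree: B1–B2, B1–B3, B3–B4, B1–B5, B1–B6, B3–B7, B4–B8
Each bag holds 2 vertices, so the decomposition has width 1, which upper-bounds the treewidth. G has an edge, so its treewidth is at least 1. Combining the bounds, tw(G) = 1.

1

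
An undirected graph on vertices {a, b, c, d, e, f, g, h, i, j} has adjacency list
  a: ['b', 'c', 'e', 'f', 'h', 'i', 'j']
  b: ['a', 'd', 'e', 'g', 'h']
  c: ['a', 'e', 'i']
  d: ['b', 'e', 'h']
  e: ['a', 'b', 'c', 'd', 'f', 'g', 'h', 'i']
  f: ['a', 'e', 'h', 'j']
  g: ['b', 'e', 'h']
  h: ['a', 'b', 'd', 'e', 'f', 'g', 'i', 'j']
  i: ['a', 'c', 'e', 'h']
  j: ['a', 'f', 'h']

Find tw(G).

3

A width-3 tree decomposition is:
Bags: B1 = {a, c, e, i}  B2 = {a, e, h, i}  B3 = {a, e, f, h}  B4 = {a, b, e, h}  B5 = {a, f, h, j}  B6 = {b, e, g, h}  B7 = {b, d, e, h}
Tree: B1–B2, B2–B3, B2–B4, B3–B5, B4–B6, B6–B7
Each bag holds 4 vertices, so the decomposition has width 3, which upper-bounds the treewidth. For the lower bound, the 4 vertices {a, f, h, j} are pairwise adjacent, and any tree decomposition puts a clique entirely inside one bag — forcing width ≥ 3. Hence tw(G) = 3 exactly.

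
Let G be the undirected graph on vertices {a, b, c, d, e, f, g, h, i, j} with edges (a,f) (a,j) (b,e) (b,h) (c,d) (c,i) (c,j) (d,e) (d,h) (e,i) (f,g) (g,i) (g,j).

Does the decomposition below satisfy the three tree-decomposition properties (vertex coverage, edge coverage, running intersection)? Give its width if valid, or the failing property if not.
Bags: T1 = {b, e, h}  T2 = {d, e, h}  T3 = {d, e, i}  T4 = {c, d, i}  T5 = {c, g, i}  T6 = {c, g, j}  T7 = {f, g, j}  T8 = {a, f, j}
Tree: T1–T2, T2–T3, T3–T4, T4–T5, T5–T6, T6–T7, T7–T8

Yes; width 2.

Every vertex of G appears in some bag (union = {a, b, c, d, e, f, g, h, i, j}); every edge is covered by a bag; and for each vertex v the set of bags containing v is connected in the bag tree. The decomposition is therefore valid. The largest bag has 3 vertices, so the width is 2.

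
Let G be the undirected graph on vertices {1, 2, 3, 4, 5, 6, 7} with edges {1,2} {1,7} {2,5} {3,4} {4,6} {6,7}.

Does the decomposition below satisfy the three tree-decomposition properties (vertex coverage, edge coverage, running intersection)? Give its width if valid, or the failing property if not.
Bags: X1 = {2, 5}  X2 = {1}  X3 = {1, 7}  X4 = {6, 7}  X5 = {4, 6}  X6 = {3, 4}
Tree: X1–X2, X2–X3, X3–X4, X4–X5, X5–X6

No — edge (2,1) lies in no bag.

A tree decomposition must satisfy three properties: every vertex lies in some bag; for every edge, both endpoints lie together in some bag; and for every vertex, the bags containing it form a connected subtree. Here edge (2,1) lies in no bag, so the decomposition is invalid.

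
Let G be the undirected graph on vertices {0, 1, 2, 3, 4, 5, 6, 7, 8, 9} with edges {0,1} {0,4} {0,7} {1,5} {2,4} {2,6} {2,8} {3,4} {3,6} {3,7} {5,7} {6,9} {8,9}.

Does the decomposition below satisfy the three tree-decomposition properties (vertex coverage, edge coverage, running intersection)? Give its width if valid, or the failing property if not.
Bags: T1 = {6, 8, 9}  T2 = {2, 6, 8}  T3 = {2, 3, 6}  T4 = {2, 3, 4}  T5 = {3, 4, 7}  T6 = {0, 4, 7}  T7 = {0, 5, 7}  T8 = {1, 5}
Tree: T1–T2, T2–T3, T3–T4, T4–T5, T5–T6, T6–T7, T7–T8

No — edge (0,1) lies in no bag.

A tree decomposition must satisfy three properties: every vertex lies in some bag; for every edge, both endpoints lie together in some bag; and for every vertex, the bags containing it form a connected subtree. Here edge (0,1) lies in no bag, so the decomposition is invalid.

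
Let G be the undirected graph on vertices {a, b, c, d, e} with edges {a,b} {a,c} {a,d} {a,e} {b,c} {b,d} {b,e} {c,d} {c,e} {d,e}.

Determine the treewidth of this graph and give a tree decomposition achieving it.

Treewidth 4.
Bags: B1 = {a, b, c, d, e}
Tree: (single bag)

With just one bag of size 5, the width is 5 − 1 = 4, so tw(G) ≤ 4. Conversely, {a, b, c, d, e} is a clique of size 5, and the vertices of any clique must share a bag in every tree decomposition; so some bag has ≥ 5 vertices and tw(G) ≥ 4. Combining the bounds, tw(G) = 4.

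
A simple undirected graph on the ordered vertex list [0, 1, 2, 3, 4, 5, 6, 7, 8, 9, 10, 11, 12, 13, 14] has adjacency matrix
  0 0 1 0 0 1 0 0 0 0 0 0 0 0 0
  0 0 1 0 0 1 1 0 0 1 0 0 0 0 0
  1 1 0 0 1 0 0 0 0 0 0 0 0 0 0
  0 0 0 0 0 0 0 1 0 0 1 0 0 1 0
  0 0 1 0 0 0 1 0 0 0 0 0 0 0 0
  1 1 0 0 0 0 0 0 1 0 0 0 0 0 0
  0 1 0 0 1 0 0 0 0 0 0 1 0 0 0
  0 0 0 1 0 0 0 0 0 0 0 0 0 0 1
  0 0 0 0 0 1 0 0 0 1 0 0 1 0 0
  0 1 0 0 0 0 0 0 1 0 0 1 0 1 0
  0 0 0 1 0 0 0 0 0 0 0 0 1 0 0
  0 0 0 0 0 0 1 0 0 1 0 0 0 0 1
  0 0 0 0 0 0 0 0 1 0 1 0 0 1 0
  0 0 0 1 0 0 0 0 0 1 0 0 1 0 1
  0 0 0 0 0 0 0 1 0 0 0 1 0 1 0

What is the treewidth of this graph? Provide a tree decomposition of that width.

The largest bag has 4 vertices, giving width 3; this decomposition certifies tw(G) ≤ 3. For the lower bound: the 4 vertex sets {0,2,4}, {5}, {1}, {6,8,9,11} are disjoint, each induces a connected subgraph, and every pair is joined by at least one edge of G. Contracting each set to a single vertex therefore yields K_{4} as a minor, and since treewidth is minor-monotone, tw(G) ≥ tw(K_{4}) = 3. Hence tw(G) = 3 exactly.

Treewidth 3.
One such decomposition:
Bags: B1 = {0, 2, 4, 5}  B2 = {1, 2, 4, 5}  B3 = {1, 4, 5, 6}  B4 = {1, 5, 6, 8}  B5 = {1, 6, 8, 9}  B6 = {6, 8, 9, 11}  B7 = {8, 9, 11, 12}  B8 = {9, 11, 12, 13}  B9 = {11, 12, 13, 14}  B10 = {10, 12, 13, 14}  B11 = {3, 10, 13, 14}  B12 = {3, 7, 10, 14}
Tree: B1–B2, B2–B3, B3–B4, B4–B5, B5–B6, B6–B7, B7–B8, B8–B9, B9–B10, B10–B11, B11–B12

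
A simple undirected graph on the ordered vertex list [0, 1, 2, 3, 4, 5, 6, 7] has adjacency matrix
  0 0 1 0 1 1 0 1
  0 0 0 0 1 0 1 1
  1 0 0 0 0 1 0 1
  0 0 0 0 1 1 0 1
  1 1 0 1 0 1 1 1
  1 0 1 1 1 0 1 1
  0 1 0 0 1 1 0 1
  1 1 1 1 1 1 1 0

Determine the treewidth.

3

A width-3 tree decomposition is:
Bags: B1 = {0, 4, 5, 7}  B2 = {4, 5, 6, 7}  B3 = {1, 4, 6, 7}  B4 = {3, 4, 5, 7}  B5 = {0, 2, 5, 7}
Tree: B1–B2, B2–B3, B2–B4, B1–B5
Every bag has size at most 4, so the width is 4 − 1 = 3 and tw(G) ≤ 3. Conversely, {0, 2, 5, 7} is a clique of size 4, and the vertices of any clique must share a bag in every tree decomposition; so some bag has ≥ 4 vertices and tw(G) ≥ 3. Therefore the treewidth is 3.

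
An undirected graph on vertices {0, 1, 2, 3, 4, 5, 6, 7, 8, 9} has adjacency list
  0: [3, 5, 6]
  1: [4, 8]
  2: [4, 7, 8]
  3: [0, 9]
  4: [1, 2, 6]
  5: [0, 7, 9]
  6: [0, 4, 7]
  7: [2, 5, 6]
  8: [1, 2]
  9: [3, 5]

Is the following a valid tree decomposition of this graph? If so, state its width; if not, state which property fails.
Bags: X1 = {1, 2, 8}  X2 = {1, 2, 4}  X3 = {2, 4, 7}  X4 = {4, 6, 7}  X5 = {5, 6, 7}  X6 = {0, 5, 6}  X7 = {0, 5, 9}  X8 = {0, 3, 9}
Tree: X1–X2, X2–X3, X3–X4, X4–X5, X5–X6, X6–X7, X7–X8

Yes; width 2.

Vertex coverage: the bags together contain {0, 1, 2, 3, 4, 5, 6, 7, 8, 9}, the full vertex set. Edge coverage: each edge of G has both endpoints in at least one bag. Running intersection: for every vertex, the bags containing it form a connected subtree. All three properties hold, so this is a valid tree decomposition of width max|bag| − 1 = 2, and hence tw(G) ≤ 2.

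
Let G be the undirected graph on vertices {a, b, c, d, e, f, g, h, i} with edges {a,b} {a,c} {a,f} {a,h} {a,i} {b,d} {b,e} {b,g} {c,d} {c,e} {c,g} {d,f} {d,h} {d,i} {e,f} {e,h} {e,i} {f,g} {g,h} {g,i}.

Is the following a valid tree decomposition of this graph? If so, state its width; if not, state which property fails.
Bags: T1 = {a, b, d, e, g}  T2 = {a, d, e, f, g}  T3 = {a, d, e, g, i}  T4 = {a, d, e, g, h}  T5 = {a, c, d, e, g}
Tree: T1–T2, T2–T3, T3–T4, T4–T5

Yes; width 4.

Checking the three conditions: (i) the bags cover all of {a, b, c, d, e, f, g, h, i}; (ii) for each edge, some bag contains both endpoints; (iii) the bags containing any fixed vertex form a subtree. All hold, so the decomposition is valid with width 5 − 1 = 4.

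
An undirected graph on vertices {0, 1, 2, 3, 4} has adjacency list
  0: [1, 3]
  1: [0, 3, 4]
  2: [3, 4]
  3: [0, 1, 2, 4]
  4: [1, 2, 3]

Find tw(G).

A width-2 tree decomposition is:
Bags: B1 = {0, 1, 3}  B2 = {1, 3, 4}  B3 = {2, 3, 4}
Tree: B1–B2, B2–B3
Every bag has size at most 3, so the width is 3 − 1 = 2 and tw(G) ≤ 2. Conversely, {0, 1, 3} is a clique of size 3, and the vertices of any clique must share a bag in every tree decomposition; so some bag has ≥ 3 vertices and tw(G) ≥ 2. Hence tw(G) = 2 exactly.

2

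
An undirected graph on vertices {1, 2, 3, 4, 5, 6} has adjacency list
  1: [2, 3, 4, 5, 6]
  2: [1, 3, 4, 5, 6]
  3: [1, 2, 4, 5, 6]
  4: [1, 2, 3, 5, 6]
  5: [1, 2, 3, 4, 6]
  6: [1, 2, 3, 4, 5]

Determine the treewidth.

5

A width-5 tree decomposition is:
Bags: B1 = {1, 2, 3, 4, 5, 6}
Tree: (single bag)
With just one bag of size 6, the width is 6 − 1 = 5, so tw(G) ≤ 5. On the other hand G contains the 6-clique {1, 2, 3, 4, 5, 6}. A clique must lie in a single bag of any decomposition, so no decomposition can have width below 5. Therefore the treewidth is 5.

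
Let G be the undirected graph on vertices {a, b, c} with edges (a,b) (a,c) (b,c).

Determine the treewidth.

A width-2 tree decomposition is:
Bags: B1 = {a, b, c}
Tree: (single bag)
A single bag containing all 3 vertices is trivially a valid decomposition of width 2. On the other hand G contains the 3-clique {a, b, c}. A clique must lie in a single bag of any decomposition, so no decomposition can have width below 2. Therefore the treewidth is 2.

2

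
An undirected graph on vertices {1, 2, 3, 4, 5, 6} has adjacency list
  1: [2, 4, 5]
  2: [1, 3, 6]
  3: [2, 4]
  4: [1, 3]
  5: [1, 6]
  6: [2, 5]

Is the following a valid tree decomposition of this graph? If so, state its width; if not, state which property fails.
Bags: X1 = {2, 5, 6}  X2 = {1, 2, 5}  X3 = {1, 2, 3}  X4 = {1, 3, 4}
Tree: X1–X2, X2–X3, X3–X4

Yes; width 2.

Vertex coverage: the bags together contain {1, 2, 3, 4, 5, 6}, the full vertex set. Edge coverage: each edge of G has both endpoints in at least one bag. Running intersection: for every vertex, the bags containing it form a connected subtree. All three properties hold, so this is a valid tree decomposition of width max|bag| − 1 = 2, and hence tw(G) ≤ 2.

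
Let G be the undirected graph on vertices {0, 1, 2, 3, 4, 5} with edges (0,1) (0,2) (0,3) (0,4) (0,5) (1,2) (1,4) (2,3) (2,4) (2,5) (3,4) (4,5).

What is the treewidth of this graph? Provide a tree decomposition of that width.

Treewidth 3.
Bags: B1 = {0, 2, 4, 5}  B2 = {0, 1, 2, 4}  B3 = {0, 2, 3, 4}
Tree: B1–B2, B1–B3

Each bag holds 4 vertices, so the decomposition has width 3, which upper-bounds the treewidth. On the other hand G contains the 4-clique {0, 1, 2, 4}. A clique must lie in a single bag of any decomposition, so no decomposition can have width below 3. The upper and lower bounds meet at 3, so that is the treewidth.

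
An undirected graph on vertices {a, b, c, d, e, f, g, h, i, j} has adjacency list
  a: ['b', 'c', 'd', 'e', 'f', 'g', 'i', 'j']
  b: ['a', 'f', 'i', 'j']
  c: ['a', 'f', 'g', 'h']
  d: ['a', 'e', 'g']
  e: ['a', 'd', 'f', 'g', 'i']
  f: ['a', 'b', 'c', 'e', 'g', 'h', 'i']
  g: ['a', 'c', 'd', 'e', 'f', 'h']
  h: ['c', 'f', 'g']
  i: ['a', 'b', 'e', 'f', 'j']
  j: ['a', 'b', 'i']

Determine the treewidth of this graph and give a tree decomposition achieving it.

The largest bag has 4 vertices, giving width 3; this decomposition certifies tw(G) ≤ 3. For the lower bound, the 4 vertices {c, f, g, h} are pairwise adjacent, and any tree decomposition puts a clique entirely inside one bag — forcing width ≥ 3. Hence tw(G) = 3 exactly.

Treewidth 3.
Bags: B1 = {a, e, f, i}  B2 = {a, b, f, i}  B3 = {a, e, f, g}  B4 = {a, c, f, g}  B5 = {c, f, g, h}  B6 = {a, d, e, g}  B7 = {a, b, i, j}
Tree: B1–B2, B1–B3, B3–B4, B4–B5, B3–B6, B2–B7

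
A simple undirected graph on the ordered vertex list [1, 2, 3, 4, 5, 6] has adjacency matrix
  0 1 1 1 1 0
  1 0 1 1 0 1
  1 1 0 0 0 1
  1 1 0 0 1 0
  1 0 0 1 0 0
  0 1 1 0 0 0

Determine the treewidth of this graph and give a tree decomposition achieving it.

Treewidth 2.
One such decomposition:
Bags: B1 = {1, 2, 4}  B2 = {1, 4, 5}  B3 = {1, 2, 3}  B4 = {2, 3, 6}
Tree: B1–B2, B1–B3, B3–B4

The largest bag has 3 vertices, giving width 2; this decomposition certifies tw(G) ≤ 2. For the lower bound, the 3 vertices {1, 2, 3} are pairwise adjacent, and any tree decomposition puts a clique entirely inside one bag — forcing width ≥ 2. The upper and lower bounds meet at 2, so that is the treewidth.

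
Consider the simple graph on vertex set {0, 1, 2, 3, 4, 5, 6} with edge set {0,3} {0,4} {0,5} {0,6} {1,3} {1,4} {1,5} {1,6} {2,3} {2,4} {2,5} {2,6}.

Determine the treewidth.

A width-3 tree decomposition is:
Bags: B1 = {0, 1, 2, 5}  B2 = {0, 1, 2, 6}  B3 = {0, 1, 2, 3}  B4 = {0, 1, 2, 4}
Tree: B1–B2, B2–B3, B3–B4
Each bag holds 4 vertices, so the decomposition has width 3, which upper-bounds the treewidth. For the lower bound: the 4 vertex sets {0,5}, {1,6}, {2}, {3} are disjoint, each induces a connected subgraph, and every pair is joined by at least one edge of G. Contracting each set to a single vertex therefore yields K_{4} as a minor, and since treewidth is minor-monotone, tw(G) ≥ tw(K_{4}) = 3. The upper and lower bounds meet at 3, so that is the treewidth.

3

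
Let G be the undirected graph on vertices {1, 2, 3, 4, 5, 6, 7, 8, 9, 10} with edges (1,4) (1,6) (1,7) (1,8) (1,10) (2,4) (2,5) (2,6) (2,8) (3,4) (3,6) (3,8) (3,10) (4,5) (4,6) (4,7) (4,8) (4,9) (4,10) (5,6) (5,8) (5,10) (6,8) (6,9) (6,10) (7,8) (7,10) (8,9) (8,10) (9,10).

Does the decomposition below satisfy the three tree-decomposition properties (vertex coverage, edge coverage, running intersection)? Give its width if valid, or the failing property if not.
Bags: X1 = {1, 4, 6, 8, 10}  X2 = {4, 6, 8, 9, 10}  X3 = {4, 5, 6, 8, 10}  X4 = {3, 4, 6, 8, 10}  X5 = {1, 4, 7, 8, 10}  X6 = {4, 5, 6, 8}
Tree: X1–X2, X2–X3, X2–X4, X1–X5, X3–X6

No — vertex 2 appears in no bag.

A tree decomposition must satisfy three properties: every vertex lies in some bag; for every edge, both endpoints lie together in some bag; and for every vertex, the bags containing it form a connected subtree. Here vertex 2 appears in no bag, so the decomposition is invalid.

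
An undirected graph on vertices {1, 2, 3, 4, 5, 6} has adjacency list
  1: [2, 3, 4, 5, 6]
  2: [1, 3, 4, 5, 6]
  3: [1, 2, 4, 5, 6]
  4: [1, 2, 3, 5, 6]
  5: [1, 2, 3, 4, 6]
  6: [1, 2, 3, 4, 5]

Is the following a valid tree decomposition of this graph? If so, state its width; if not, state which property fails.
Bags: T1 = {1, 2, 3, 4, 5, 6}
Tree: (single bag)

Every vertex of G appears in some bag (union = {1, 2, 3, 4, 5, 6}); every edge is covered by a bag; and for each vertex v the set of bags containing v is connected in the bag tree. The decomposition is therefore valid. The largest bag has 6 vertices, so the width is 5.

Yes; width 5.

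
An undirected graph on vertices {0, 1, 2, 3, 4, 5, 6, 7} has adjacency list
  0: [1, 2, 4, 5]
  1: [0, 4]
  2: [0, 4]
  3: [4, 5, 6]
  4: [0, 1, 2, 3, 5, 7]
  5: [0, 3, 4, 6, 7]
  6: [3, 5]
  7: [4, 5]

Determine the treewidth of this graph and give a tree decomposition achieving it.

Treewidth 2.
One optimal decomposition is:
Bags: B1 = {4, 5, 7}  B2 = {0, 4, 5}  B3 = {3, 4, 5}  B4 = {0, 1, 4}  B5 = {0, 2, 4}  B6 = {3, 5, 6}
Tree: B1–B2, B1–B3, B2–B4, B4–B5, B3–B6

The largest bag has 3 vertices, giving width 2; this decomposition certifies tw(G) ≤ 2. On the other hand G contains the 3-clique {0, 1, 4}. A clique must lie in a single bag of any decomposition, so no decomposition can have width below 2. Therefore the treewidth is 2.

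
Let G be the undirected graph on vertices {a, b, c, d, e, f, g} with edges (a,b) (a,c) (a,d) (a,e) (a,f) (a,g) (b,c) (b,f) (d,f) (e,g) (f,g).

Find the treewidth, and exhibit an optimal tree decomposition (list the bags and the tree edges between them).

Treewidth 2.
One optimal decomposition is:
Bags: B1 = {a, b, f}  B2 = {a, f, g}  B3 = {a, b, c}  B4 = {a, d, f}  B5 = {a, e, g}
Tree: B1–B2, B1–B3, B2–B4, B2–B5

Each bag holds 3 vertices, so the decomposition has width 2, which upper-bounds the treewidth. For the lower bound, the 3 vertices {a, e, g} are pairwise adjacent, and any tree decomposition puts a clique entirely inside one bag — forcing width ≥ 2. The upper and lower bounds meet at 2, so that is the treewidth.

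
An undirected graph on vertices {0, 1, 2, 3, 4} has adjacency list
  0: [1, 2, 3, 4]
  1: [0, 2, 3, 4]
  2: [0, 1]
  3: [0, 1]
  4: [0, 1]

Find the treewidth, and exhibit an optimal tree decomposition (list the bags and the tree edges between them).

Treewidth 2.
One optimal decomposition is:
Bags: B1 = {0, 1, 2}  B2 = {0, 1, 3}  B3 = {0, 1, 4}
Tree: B1–B2, B1–B3

The largest bag has 3 vertices, giving width 2; this decomposition certifies tw(G) ≤ 2. Conversely, {0, 1, 2} is a clique of size 3, and the vertices of any clique must share a bag in every tree decomposition; so some bag has ≥ 3 vertices and tw(G) ≥ 2. Combining the bounds, tw(G) = 2.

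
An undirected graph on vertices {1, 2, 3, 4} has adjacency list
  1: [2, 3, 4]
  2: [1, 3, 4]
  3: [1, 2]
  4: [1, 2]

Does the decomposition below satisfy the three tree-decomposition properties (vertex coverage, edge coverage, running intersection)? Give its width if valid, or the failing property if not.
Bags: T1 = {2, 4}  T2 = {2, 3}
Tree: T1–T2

No — vertex 1 appears in no bag.

A tree decomposition must satisfy three properties: every vertex lies in some bag; for every edge, both endpoints lie together in some bag; and for every vertex, the bags containing it form a connected subtree. Here vertex 1 appears in no bag, so the decomposition is invalid.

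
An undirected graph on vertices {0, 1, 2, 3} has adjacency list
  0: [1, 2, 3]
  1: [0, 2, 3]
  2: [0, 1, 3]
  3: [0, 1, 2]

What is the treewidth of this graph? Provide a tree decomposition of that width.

Treewidth 3.
One optimal decomposition is:
Bags: B1 = {0, 1, 2, 3}
Tree: (single bag)

With just one bag of size 4, the width is 4 − 1 = 3, so tw(G) ≤ 3. Conversely, {0, 1, 2, 3} is a clique of size 4, and the vertices of any clique must share a bag in every tree decomposition; so some bag has ≥ 4 vertices and tw(G) ≥ 3. The upper and lower bounds meet at 3, so that is the treewidth.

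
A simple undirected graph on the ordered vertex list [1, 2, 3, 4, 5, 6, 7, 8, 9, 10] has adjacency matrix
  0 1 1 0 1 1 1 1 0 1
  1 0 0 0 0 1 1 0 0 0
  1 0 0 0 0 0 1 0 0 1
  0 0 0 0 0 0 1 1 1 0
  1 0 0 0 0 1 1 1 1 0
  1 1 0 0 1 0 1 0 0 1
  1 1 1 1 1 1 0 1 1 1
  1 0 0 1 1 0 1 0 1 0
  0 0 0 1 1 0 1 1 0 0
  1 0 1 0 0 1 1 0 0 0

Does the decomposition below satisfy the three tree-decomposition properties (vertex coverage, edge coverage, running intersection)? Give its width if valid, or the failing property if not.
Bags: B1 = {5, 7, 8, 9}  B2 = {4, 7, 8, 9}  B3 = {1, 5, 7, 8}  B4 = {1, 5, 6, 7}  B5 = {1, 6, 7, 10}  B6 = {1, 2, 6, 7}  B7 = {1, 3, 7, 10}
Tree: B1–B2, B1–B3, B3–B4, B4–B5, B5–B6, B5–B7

Every vertex of G appears in some bag (union = {1, 2, 3, 4, 5, 6, 7, 8, 9, 10}); every edge is covered by a bag; and for each vertex v the set of bags containing v is connected in the bag tree. The decomposition is therefore valid. The largest bag has 4 vertices, so the width is 3.

Yes; width 3.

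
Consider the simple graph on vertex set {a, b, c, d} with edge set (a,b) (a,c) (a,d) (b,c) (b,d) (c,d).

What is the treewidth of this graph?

3

A width-3 tree decomposition is:
Bags: B1 = {a, b, c, d}
Tree: (single bag)
With just one bag of size 4, the width is 4 − 1 = 3, so tw(G) ≤ 3. For the lower bound, the 4 vertices {a, b, c, d} are pairwise adjacent, and any tree decomposition puts a clique entirely inside one bag — forcing width ≥ 3. The upper and lower bounds meet at 3, so that is the treewidth.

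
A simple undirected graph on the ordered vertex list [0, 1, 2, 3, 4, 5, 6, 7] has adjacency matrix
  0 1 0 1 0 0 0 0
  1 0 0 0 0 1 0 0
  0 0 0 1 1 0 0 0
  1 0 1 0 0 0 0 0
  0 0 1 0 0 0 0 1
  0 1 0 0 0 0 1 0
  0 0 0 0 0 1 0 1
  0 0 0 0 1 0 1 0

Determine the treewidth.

2

A width-2 tree decomposition is:
Bags: B1 = {5, 6, 7}  B2 = {1, 5, 7}  B3 = {0, 1, 7}  B4 = {0, 3, 7}  B5 = {2, 3, 7}  B6 = {2, 4, 7}
Tree: B1–B2, B2–B3, B3–B4, B4–B5, B5–B6
The largest bag has 3 vertices, giving width 2; this decomposition certifies tw(G) ≤ 2. Since 7–6–5–1–0–3–2–4–7 is a cycle in G, G is not acyclic. Forests are exactly the graphs of treewidth ≤ 1, so tw(G) ≥ 2. The upper and lower bounds meet at 2, so that is the treewidth.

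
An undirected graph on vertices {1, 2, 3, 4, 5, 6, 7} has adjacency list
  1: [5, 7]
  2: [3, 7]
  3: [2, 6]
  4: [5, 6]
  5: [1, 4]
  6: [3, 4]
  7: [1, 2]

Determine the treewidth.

A width-2 tree decomposition is:
Bags: B1 = {4, 5, 6}  B2 = {1, 5, 6}  B3 = {1, 6, 7}  B4 = {2, 6, 7}  B5 = {2, 3, 6}
Tree: B1–B2, B2–B3, B3–B4, B4–B5
Every bag has size at most 3, so the width is 3 − 1 = 2 and tw(G) ≤ 2. For the lower bound, G contains the cycle 6–4–5–1–7–2–3–6, so G is not a forest; only forests have treewidth ≤ 1, hence tw(G) ≥ 2. Combining the bounds, tw(G) = 2.

2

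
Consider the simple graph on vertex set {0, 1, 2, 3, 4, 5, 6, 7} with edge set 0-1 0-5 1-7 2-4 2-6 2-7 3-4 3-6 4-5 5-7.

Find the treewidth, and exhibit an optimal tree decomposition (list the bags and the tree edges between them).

Each bag holds 3 vertices, so the decomposition has width 2, which upper-bounds the treewidth. For the lower bound, G contains the cycle 0–1–7–5–0, so G is not a forest; only forests have treewidth ≤ 1, hence tw(G) ≥ 2. Hence tw(G) = 2 exactly.

Treewidth 2.
One optimal decomposition is:
Bags: B1 = {0, 1, 5}  B2 = {1, 5, 7}  B3 = {4, 5, 7}  B4 = {2, 4, 7}  B5 = {2, 3, 4}  B6 = {2, 3, 6}
Tree: B1–B2, B2–B3, B3–B4, B4–B5, B5–B6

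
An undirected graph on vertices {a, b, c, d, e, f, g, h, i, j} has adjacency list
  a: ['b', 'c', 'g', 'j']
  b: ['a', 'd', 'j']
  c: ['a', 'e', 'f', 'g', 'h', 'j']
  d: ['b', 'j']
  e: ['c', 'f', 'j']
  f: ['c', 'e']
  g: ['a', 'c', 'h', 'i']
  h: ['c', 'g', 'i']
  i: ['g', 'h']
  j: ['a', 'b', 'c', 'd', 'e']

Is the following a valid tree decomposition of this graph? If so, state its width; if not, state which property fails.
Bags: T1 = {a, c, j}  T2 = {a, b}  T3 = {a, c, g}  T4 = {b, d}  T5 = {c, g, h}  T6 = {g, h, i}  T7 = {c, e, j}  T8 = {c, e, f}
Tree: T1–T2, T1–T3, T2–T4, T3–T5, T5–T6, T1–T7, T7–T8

No — edge (j,b) lies in no bag.

A tree decomposition must satisfy three properties: every vertex lies in some bag; for every edge, both endpoints lie together in some bag; and for every vertex, the bags containing it form a connected subtree. Here edge (j,b) lies in no bag, so the decomposition is invalid.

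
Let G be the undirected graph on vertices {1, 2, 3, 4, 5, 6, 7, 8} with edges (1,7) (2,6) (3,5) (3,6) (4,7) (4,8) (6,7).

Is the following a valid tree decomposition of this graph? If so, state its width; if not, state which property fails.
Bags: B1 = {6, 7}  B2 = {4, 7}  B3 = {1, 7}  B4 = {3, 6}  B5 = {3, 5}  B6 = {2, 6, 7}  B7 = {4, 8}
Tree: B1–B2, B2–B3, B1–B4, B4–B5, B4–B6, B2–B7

A tree decomposition must satisfy three properties: every vertex lies in some bag; for every edge, both endpoints lie together in some bag; and for every vertex, the bags containing it form a connected subtree. Here bags containing vertex 7 are not connected in the tree, so the decomposition is invalid.

No — bags containing vertex 7 are not connected in the tree.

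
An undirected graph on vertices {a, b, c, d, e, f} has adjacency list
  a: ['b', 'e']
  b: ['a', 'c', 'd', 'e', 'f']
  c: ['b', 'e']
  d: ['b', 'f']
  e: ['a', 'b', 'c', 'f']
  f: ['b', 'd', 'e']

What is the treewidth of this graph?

A width-2 tree decomposition is:
Bags: B1 = {b, e, f}  B2 = {b, d, f}  B3 = {a, b, e}  B4 = {b, c, e}
Tree: B1–B2, B1–B3, B1–B4
Every bag has size at most 3, so the width is 3 − 1 = 2 and tw(G) ≤ 2. On the other hand G contains the 3-clique {b, d, f}. A clique must lie in a single bag of any decomposition, so no decomposition can have width below 2. Combining the bounds, tw(G) = 2.

2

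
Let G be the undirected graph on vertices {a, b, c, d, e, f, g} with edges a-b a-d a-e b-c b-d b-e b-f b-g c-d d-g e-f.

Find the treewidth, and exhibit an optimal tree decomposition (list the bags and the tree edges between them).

Each bag holds 3 vertices, so the decomposition has width 2, which upper-bounds the treewidth. For the lower bound, the 3 vertices {b, d, g} are pairwise adjacent, and any tree decomposition puts a clique entirely inside one bag — forcing width ≥ 2. The upper and lower bounds meet at 2, so that is the treewidth.

Treewidth 2.
One such decomposition:
Bags: B1 = {a, b, d}  B2 = {b, d, g}  B3 = {a, b, e}  B4 = {b, e, f}  B5 = {b, c, d}
Tree: B1–B2, B1–B3, B3–B4, B1–B5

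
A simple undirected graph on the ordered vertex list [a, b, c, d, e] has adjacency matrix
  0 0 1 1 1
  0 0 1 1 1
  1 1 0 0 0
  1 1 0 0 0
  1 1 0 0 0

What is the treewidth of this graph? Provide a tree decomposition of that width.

Treewidth 2.
One optimal decomposition is:
Bags: B1 = {a, b, c}  B2 = {a, b, e}  B3 = {a, b, d}
Tree: B1–B2, B2–B3

Every bag has size at most 3, so the width is 3 − 1 = 2 and tw(G) ≤ 2. Since c–b–e–a–c is a cycle in G, G is not acyclic. Forests are exactly the graphs of treewidth ≤ 1, so tw(G) ≥ 2. Hence tw(G) = 2 exactly.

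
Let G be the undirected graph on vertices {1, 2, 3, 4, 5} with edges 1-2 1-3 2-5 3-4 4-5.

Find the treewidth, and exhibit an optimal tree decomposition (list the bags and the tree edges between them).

The largest bag has 3 vertices, giving width 2; this decomposition certifies tw(G) ≤ 2. Since 2–5–4–3–1–2 is a cycle in G, G is not acyclic. Forests are exactly the graphs of treewidth ≤ 1, so tw(G) ≥ 2. Combining the bounds, tw(G) = 2.

Treewidth 2.
Bags: B1 = {2, 4, 5}  B2 = {2, 3, 4}  B3 = {1, 2, 3}
Tree: B1–B2, B2–B3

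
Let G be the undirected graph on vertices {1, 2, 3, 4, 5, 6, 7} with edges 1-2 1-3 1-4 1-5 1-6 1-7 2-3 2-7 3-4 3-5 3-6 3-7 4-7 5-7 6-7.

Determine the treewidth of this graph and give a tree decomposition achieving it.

Treewidth 3.
Bags: B1 = {1, 2, 3, 7}  B2 = {1, 3, 6, 7}  B3 = {1, 3, 5, 7}  B4 = {1, 3, 4, 7}
Tree: B1–B2, B2–B3, B3–B4

Each bag holds 4 vertices, so the decomposition has width 3, which upper-bounds the treewidth. For the lower bound, the 4 vertices {1, 2, 3, 7} are pairwise adjacent, and any tree decomposition puts a clique entirely inside one bag — forcing width ≥ 3. Hence tw(G) = 3 exactly.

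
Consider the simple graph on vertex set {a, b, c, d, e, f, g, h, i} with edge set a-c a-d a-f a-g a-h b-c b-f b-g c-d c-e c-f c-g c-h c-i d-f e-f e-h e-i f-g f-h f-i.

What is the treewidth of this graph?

3

A width-3 tree decomposition is:
Bags: B1 = {c, e, f, h}  B2 = {a, c, f, h}  B3 = {a, c, d, f}  B4 = {a, c, f, g}  B5 = {b, c, f, g}  B6 = {c, e, f, i}
Tree: B1–B2, B2–B3, B3–B4, B4–B5, B1–B6
Every bag has size at most 4, so the width is 4 − 1 = 3 and tw(G) ≤ 3. Conversely, {c, e, f, h} is a clique of size 4, and the vertices of any clique must share a bag in every tree decomposition; so some bag has ≥ 4 vertices and tw(G) ≥ 3. Therefore the treewidth is 3.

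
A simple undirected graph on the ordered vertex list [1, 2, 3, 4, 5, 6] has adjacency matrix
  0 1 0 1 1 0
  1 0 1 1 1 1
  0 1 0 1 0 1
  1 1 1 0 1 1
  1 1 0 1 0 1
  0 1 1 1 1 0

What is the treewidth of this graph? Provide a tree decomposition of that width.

Treewidth 3.
Bags: B1 = {1, 2, 4, 5}  B2 = {2, 4, 5, 6}  B3 = {2, 3, 4, 6}
Tree: B1–B2, B2–B3

Each bag holds 4 vertices, so the decomposition has width 3, which upper-bounds the treewidth. Conversely, {2, 3, 4, 6} is a clique of size 4, and the vertices of any clique must share a bag in every tree decomposition; so some bag has ≥ 4 vertices and tw(G) ≥ 3. The upper and lower bounds meet at 3, so that is the treewidth.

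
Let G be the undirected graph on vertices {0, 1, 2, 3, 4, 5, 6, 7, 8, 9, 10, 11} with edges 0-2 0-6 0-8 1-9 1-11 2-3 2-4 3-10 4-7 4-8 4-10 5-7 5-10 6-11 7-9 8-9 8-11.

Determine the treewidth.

A width-3 tree decomposition is:
Bags: B1 = {3, 5, 7, 10}  B2 = {3, 4, 7, 10}  B3 = {2, 3, 4, 7}  B4 = {2, 4, 7, 9}  B5 = {2, 4, 8, 9}  B6 = {0, 2, 8, 9}  B7 = {0, 1, 8, 9}  B8 = {0, 1, 8, 11}  B9 = {0, 1, 6, 11}
Tree: B1–B2, B2–B3, B3–B4, B4–B5, B5–B6, B6–B7, B7–B8, B8–B9
The largest bag has 4 vertices, giving width 3; this decomposition certifies tw(G) ≤ 3. For the lower bound: the 4 vertex sets {3,5,10}, {7}, {4}, {0,2,8,9} are disjoint, each induces a connected subgraph, and every pair is joined by at least one edge of G. Contracting each set to a single vertex therefore yields K_{4} as a minor, and since treewidth is minor-monotone, tw(G) ≥ tw(K_{4}) = 3. Therefore the treewidth is 3.

3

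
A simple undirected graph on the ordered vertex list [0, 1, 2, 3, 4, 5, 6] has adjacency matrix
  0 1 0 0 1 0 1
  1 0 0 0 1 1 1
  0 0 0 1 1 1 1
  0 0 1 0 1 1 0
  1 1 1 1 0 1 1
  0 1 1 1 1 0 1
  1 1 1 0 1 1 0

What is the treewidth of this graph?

3

A width-3 tree decomposition is:
Bags: B1 = {2, 4, 5, 6}  B2 = {1, 4, 5, 6}  B3 = {0, 1, 4, 6}  B4 = {2, 3, 4, 5}
Tree: B1–B2, B2–B3, B1–B4
The largest bag has 4 vertices, giving width 3; this decomposition certifies tw(G) ≤ 3. Conversely, {0, 1, 4, 6} is a clique of size 4, and the vertices of any clique must share a bag in every tree decomposition; so some bag has ≥ 4 vertices and tw(G) ≥ 3. Hence tw(G) = 3 exactly.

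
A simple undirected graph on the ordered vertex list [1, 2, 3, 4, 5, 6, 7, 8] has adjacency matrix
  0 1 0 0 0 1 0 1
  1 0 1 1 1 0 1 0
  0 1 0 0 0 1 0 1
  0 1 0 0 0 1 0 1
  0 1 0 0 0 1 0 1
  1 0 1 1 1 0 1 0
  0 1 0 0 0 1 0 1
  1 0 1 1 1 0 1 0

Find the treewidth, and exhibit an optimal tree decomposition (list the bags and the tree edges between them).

Each bag holds 4 vertices, so the decomposition has width 3, which upper-bounds the treewidth. For the lower bound: the 4 vertex sets {1,6}, {2,4}, {8}, {7} are disjoint, each induces a connected subgraph, and every pair is joined by at least one edge of G. Contracting each set to a single vertex therefore yields K_{4} as a minor, and since treewidth is minor-monotone, tw(G) ≥ tw(K_{4}) = 3. Hence tw(G) = 3 exactly.

Treewidth 3.
Bags: B1 = {1, 2, 6, 8}  B2 = {2, 4, 6, 8}  B3 = {2, 6, 7, 8}  B4 = {2, 3, 6, 8}  B5 = {2, 5, 6, 8}
Tree: B1–B2, B2–B3, B3–B4, B4–B5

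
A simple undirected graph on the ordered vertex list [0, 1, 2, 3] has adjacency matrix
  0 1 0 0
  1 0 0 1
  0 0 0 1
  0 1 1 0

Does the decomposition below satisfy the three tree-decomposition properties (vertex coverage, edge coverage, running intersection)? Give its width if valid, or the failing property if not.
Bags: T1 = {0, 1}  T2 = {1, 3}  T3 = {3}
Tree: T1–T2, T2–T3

A tree decomposition must satisfy three properties: every vertex lies in some bag; for every edge, both endpoints lie together in some bag; and for every vertex, the bags containing it form a connected subtree. Here vertex 2 appears in no bag, so the decomposition is invalid.

No — vertex 2 appears in no bag.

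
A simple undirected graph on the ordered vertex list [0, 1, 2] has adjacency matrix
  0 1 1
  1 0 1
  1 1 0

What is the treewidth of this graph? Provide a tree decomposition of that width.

A single bag containing all 3 vertices is trivially a valid decomposition of width 2. For the lower bound, the 3 vertices {0, 1, 2} are pairwise adjacent, and any tree decomposition puts a clique entirely inside one bag — forcing width ≥ 2. The upper and lower bounds meet at 2, so that is the treewidth.

Treewidth 2.
Bags: B1 = {0, 1, 2}
Tree: (single bag)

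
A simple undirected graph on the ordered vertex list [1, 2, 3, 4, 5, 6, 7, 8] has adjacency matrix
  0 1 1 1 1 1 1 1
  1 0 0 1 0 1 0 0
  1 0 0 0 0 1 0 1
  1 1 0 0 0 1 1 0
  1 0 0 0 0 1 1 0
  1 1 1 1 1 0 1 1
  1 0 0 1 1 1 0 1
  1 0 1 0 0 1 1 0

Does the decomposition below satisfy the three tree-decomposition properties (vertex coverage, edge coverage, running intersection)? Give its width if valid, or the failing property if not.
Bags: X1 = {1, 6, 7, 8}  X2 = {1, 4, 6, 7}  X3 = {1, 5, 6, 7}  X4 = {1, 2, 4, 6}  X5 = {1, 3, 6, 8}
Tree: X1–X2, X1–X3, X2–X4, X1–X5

Yes; width 3.

Checking the three conditions: (i) the bags cover all of {1, 2, 3, 4, 5, 6, 7, 8}; (ii) for each edge, some bag contains both endpoints; (iii) the bags containing any fixed vertex form a subtree. All hold, so the decomposition is valid with width 4 − 1 = 3.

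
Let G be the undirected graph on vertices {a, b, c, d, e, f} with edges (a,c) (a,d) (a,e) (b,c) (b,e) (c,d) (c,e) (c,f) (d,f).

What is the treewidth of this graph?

2

A width-2 tree decomposition is:
Bags: B1 = {c, d, f}  B2 = {a, c, d}  B3 = {a, c, e}  B4 = {b, c, e}
Tree: B1–B2, B2–B3, B3–B4
Each bag holds 3 vertices, so the decomposition has width 2, which upper-bounds the treewidth. For the lower bound, the 3 vertices {a, c, d} are pairwise adjacent, and any tree decomposition puts a clique entirely inside one bag — forcing width ≥ 2. The upper and lower bounds meet at 2, so that is the treewidth.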